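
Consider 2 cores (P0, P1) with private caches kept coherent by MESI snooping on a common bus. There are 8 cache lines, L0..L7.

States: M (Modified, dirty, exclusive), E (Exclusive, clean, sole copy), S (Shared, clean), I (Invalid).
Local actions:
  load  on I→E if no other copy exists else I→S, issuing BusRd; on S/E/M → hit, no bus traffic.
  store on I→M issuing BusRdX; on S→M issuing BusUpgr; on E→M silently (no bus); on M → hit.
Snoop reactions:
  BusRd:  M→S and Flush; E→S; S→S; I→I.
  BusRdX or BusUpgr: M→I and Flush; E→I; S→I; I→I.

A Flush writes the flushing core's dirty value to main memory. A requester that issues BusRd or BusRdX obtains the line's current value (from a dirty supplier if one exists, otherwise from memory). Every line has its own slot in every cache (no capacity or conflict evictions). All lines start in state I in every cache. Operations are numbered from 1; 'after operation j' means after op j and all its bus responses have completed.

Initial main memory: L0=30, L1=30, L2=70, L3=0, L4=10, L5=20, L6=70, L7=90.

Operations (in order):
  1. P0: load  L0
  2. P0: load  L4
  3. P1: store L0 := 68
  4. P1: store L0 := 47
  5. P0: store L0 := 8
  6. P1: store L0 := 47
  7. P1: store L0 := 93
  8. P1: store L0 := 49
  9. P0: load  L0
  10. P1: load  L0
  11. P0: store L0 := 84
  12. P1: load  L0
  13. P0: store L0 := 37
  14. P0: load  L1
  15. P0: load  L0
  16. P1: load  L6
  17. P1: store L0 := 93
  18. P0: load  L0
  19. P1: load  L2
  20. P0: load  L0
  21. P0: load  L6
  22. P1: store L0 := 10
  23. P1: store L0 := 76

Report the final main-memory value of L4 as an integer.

  op1 P0: load  L0 → E/I on L0; bus BusRd; mem=30
  op2 P0: load  L4 → E/I on L4; bus BusRd; mem=10
  op3 P1: store L0 := 68 → I/M on L0; bus BusRdX; mem=30
  op4 P1: store L0 := 47 → I/M on L0; bus (none); mem=30
  op5 P0: store L0 := 8 → M/I on L0; bus BusRdX Flush; mem=47
  op6 P1: store L0 := 47 → I/M on L0; bus BusRdX Flush; mem=8
  op7 P1: store L0 := 93 → I/M on L0; bus (none); mem=8
  op8 P1: store L0 := 49 → I/M on L0; bus (none); mem=8
  op9 P0: load  L0 → S/S on L0; bus BusRd Flush; mem=49
  op10 P1: load  L0 → S/S on L0; bus (none); mem=49
  op11 P0: store L0 := 84 → M/I on L0; bus BusUpgr; mem=49
  op12 P1: load  L0 → S/S on L0; bus BusRd Flush; mem=84
  op13 P0: store L0 := 37 → M/I on L0; bus BusUpgr; mem=84
  op14 P0: load  L1 → E/I on L1; bus BusRd; mem=30
  op15 P0: load  L0 → M/I on L0; bus (none); mem=84
  op16 P1: load  L6 → I/E on L6; bus BusRd; mem=70
  op17 P1: store L0 := 93 → I/M on L0; bus BusRdX Flush; mem=37
  op18 P0: load  L0 → S/S on L0; bus BusRd Flush; mem=93
  op19 P1: load  L2 → I/E on L2; bus BusRd; mem=70
  op20 P0: load  L0 → S/S on L0; bus (none); mem=93
  op21 P0: load  L6 → S/S on L6; bus BusRd; mem=70
  op22 P1: store L0 := 10 → I/M on L0; bus BusUpgr; mem=93
  op23 P1: store L0 := 76 → I/M on L0; bus (none); mem=93

memory[L4] = 10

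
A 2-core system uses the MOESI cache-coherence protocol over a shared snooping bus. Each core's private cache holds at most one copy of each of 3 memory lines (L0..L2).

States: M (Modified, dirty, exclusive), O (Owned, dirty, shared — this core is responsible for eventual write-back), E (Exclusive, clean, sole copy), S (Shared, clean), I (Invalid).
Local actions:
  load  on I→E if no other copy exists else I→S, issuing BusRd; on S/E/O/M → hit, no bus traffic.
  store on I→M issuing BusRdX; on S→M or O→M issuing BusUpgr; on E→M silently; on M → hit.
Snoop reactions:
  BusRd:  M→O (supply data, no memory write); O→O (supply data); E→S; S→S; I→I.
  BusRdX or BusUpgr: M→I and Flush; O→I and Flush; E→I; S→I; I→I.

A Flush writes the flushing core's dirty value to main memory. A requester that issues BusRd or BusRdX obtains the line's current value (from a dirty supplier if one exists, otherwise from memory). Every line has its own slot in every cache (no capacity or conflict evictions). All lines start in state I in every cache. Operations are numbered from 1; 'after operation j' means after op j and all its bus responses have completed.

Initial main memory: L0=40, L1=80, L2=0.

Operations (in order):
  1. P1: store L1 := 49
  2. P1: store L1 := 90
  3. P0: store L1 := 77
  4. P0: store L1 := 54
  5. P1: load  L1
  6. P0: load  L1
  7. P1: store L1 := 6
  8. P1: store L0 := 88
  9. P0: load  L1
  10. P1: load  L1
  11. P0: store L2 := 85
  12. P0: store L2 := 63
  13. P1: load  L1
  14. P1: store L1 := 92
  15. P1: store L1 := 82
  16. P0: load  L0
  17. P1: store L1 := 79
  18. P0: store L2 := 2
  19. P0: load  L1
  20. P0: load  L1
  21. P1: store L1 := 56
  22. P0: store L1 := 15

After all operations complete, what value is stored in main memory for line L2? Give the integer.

memory[L2] = 0

1. P1: store L1 := 49  bus=[BusRdX]  L1: P0=I P1=M  mem[L1]=80
2. P1: store L1 := 90  bus=[-]  L1: P0=I P1=M  mem[L1]=80
3. P0: store L1 := 77  bus=[BusRdX,Flush]  L1: P0=M P1=I  mem[L1]=90
4. P0: store L1 := 54  bus=[-]  L1: P0=M P1=I  mem[L1]=90
5. P1: load  L1  bus=[BusRd]  L1: P0=O P1=S  mem[L1]=90
6. P0: load  L1  bus=[-]  L1: P0=O P1=S  mem[L1]=90
7. P1: store L1 := 6  bus=[BusUpgr,Flush]  L1: P0=I P1=M  mem[L1]=54
8. P1: store L0 := 88  bus=[BusRdX]  L0: P0=I P1=M  mem[L0]=40
9. P0: load  L1  bus=[BusRd]  L1: P0=S P1=O  mem[L1]=54
10. P1: load  L1  bus=[-]  L1: P0=S P1=O  mem[L1]=54
11. P0: store L2 := 85  bus=[BusRdX]  L2: P0=M P1=I  mem[L2]=0
12. P0: store L2 := 63  bus=[-]  L2: P0=M P1=I  mem[L2]=0
13. P1: load  L1  bus=[-]  L1: P0=S P1=O  mem[L1]=54
14. P1: store L1 := 92  bus=[BusUpgr]  L1: P0=I P1=M  mem[L1]=54
15. P1: store L1 := 82  bus=[-]  L1: P0=I P1=M  mem[L1]=54
16. P0: load  L0  bus=[BusRd]  L0: P0=S P1=O  mem[L0]=40
17. P1: store L1 := 79  bus=[-]  L1: P0=I P1=M  mem[L1]=54
18. P0: store L2 := 2  bus=[-]  L2: P0=M P1=I  mem[L2]=0
19. P0: load  L1  bus=[BusRd]  L1: P0=S P1=O  mem[L1]=54
20. P0: load  L1  bus=[-]  L1: P0=S P1=O  mem[L1]=54
21. P1: store L1 := 56  bus=[BusUpgr]  L1: P0=I P1=M  mem[L1]=54
22. P0: store L1 := 15  bus=[BusRdX,Flush]  L1: P0=M P1=I  mem[L1]=56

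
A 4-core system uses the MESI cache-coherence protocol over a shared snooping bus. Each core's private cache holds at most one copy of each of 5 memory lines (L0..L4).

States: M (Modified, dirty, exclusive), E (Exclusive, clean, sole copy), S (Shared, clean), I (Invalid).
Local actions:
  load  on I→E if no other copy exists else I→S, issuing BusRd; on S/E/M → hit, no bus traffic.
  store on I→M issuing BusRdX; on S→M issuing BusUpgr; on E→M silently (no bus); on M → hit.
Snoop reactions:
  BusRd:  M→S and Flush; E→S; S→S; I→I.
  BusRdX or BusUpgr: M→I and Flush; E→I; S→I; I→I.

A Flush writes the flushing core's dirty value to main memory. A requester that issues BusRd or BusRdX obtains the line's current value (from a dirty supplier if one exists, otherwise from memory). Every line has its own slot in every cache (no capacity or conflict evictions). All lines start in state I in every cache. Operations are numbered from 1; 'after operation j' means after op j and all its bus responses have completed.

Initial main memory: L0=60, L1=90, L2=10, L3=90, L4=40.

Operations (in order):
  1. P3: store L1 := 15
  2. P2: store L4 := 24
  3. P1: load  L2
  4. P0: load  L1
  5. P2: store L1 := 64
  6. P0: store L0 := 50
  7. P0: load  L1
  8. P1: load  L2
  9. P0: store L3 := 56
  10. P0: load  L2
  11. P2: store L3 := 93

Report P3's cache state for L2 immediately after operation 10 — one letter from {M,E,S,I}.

state = I

[1] P3: store L1 := 15 | P0:I, P1:I, P2:I, P3:M(15) | bus: BusRdX
[2] P2: store L4 := 24 | P0:I, P1:I, P2:M(24), P3:I | bus: BusRdX
[3] P1: load  L2 | P0:I, P1:E(10), P2:I, P3:I | bus: BusRd
[4] P0: load  L1 | P0:S(15), P1:I, P2:I, P3:S(15) | bus: BusRd,Flush
[5] P2: store L1 := 64 | P0:I, P1:I, P2:M(64), P3:I | bus: BusRdX
[6] P0: store L0 := 50 | P0:M(50), P1:I, P2:I, P3:I | bus: BusRdX
[7] P0: load  L1 | P0:S(64), P1:I, P2:S(64), P3:I | bus: BusRd,Flush
[8] P1: load  L2 | P0:I, P1:E(10), P2:I, P3:I | bus: none
[9] P0: store L3 := 56 | P0:M(56), P1:I, P2:I, P3:I | bus: BusRdX
[10] P0: load  L2 | P0:S(10), P1:S(10), P2:I, P3:I | bus: BusRd
[11] P2: store L3 := 93 | P0:I, P1:I, P2:M(93), P3:I | bus: BusRdX,Flush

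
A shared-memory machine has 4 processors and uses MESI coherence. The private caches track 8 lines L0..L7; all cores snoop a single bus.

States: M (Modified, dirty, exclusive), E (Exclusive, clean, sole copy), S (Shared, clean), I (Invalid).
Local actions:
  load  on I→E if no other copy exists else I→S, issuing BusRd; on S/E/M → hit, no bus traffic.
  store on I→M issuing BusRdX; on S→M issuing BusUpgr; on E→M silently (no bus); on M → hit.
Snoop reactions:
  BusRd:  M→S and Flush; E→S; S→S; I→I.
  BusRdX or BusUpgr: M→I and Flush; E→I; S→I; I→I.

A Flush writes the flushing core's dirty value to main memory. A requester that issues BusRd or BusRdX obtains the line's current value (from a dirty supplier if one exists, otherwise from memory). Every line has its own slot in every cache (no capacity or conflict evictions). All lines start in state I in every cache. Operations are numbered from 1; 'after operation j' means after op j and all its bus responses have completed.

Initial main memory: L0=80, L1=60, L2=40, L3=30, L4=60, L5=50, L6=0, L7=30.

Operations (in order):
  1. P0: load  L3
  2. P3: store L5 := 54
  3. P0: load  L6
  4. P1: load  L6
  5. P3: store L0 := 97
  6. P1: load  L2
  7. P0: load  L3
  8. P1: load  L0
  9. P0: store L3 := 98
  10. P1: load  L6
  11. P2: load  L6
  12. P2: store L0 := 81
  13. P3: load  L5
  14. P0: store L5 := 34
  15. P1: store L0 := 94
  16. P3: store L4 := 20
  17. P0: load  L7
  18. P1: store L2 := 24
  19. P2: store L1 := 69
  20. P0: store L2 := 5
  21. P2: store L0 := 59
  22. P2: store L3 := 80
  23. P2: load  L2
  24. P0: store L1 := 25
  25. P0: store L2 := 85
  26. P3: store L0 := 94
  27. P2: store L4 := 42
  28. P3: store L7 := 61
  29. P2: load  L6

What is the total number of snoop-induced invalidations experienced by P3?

1. P0: load  L3  bus=[BusRd]  L3: P0=E P1=I P2=I P3=I  mem[L3]=30
2. P3: store L5 := 54  bus=[BusRdX]  L5: P0=I P1=I P2=I P3=M  mem[L5]=50
3. P0: load  L6  bus=[BusRd]  L6: P0=E P1=I P2=I P3=I  mem[L6]=0
4. P1: load  L6  bus=[BusRd]  L6: P0=S P1=S P2=I P3=I  mem[L6]=0
5. P3: store L0 := 97  bus=[BusRdX]  L0: P0=I P1=I P2=I P3=M  mem[L0]=80
6. P1: load  L2  bus=[BusRd]  L2: P0=I P1=E P2=I P3=I  mem[L2]=40
7. P0: load  L3  bus=[-]  L3: P0=E P1=I P2=I P3=I  mem[L3]=30
8. P1: load  L0  bus=[BusRd,Flush]  L0: P0=I P1=S P2=I P3=S  mem[L0]=97
9. P0: store L3 := 98  bus=[-]  L3: P0=M P1=I P2=I P3=I  mem[L3]=30
10. P1: load  L6  bus=[-]  L6: P0=S P1=S P2=I P3=I  mem[L6]=0
11. P2: load  L6  bus=[BusRd]  L6: P0=S P1=S P2=S P3=I  mem[L6]=0
12. P2: store L0 := 81  bus=[BusRdX]  L0: P0=I P1=I P2=M P3=I  mem[L0]=97
13. P3: load  L5  bus=[-]  L5: P0=I P1=I P2=I P3=M  mem[L5]=50
14. P0: store L5 := 34  bus=[BusRdX,Flush]  L5: P0=M P1=I P2=I P3=I  mem[L5]=54
15. P1: store L0 := 94  bus=[BusRdX,Flush]  L0: P0=I P1=M P2=I P3=I  mem[L0]=81
16. P3: store L4 := 20  bus=[BusRdX]  L4: P0=I P1=I P2=I P3=M  mem[L4]=60
17. P0: load  L7  bus=[BusRd]  L7: P0=E P1=I P2=I P3=I  mem[L7]=30
18. P1: store L2 := 24  bus=[-]  L2: P0=I P1=M P2=I P3=I  mem[L2]=40
19. P2: store L1 := 69  bus=[BusRdX]  L1: P0=I P1=I P2=M P3=I  mem[L1]=60
20. P0: store L2 := 5  bus=[BusRdX,Flush]  L2: P0=M P1=I P2=I P3=I  mem[L2]=24
21. P2: store L0 := 59  bus=[BusRdX,Flush]  L0: P0=I P1=I P2=M P3=I  mem[L0]=94
22. P2: store L3 := 80  bus=[BusRdX,Flush]  L3: P0=I P1=I P2=M P3=I  mem[L3]=98
23. P2: load  L2  bus=[BusRd,Flush]  L2: P0=S P1=I P2=S P3=I  mem[L2]=5
24. P0: store L1 := 25  bus=[BusRdX,Flush]  L1: P0=M P1=I P2=I P3=I  mem[L1]=69
25. P0: store L2 := 85  bus=[BusUpgr]  L2: P0=M P1=I P2=I P3=I  mem[L2]=5
26. P3: store L0 := 94  bus=[BusRdX,Flush]  L0: P0=I P1=I P2=I P3=M  mem[L0]=59
27. P2: store L4 := 42  bus=[BusRdX,Flush]  L4: P0=I P1=I P2=M P3=I  mem[L4]=20
28. P3: store L7 := 61  bus=[BusRdX]  L7: P0=I P1=I P2=I P3=M  mem[L7]=30
29. P2: load  L6  bus=[-]  L6: P0=S P1=S P2=S P3=I  mem[L6]=0

invalidations = 3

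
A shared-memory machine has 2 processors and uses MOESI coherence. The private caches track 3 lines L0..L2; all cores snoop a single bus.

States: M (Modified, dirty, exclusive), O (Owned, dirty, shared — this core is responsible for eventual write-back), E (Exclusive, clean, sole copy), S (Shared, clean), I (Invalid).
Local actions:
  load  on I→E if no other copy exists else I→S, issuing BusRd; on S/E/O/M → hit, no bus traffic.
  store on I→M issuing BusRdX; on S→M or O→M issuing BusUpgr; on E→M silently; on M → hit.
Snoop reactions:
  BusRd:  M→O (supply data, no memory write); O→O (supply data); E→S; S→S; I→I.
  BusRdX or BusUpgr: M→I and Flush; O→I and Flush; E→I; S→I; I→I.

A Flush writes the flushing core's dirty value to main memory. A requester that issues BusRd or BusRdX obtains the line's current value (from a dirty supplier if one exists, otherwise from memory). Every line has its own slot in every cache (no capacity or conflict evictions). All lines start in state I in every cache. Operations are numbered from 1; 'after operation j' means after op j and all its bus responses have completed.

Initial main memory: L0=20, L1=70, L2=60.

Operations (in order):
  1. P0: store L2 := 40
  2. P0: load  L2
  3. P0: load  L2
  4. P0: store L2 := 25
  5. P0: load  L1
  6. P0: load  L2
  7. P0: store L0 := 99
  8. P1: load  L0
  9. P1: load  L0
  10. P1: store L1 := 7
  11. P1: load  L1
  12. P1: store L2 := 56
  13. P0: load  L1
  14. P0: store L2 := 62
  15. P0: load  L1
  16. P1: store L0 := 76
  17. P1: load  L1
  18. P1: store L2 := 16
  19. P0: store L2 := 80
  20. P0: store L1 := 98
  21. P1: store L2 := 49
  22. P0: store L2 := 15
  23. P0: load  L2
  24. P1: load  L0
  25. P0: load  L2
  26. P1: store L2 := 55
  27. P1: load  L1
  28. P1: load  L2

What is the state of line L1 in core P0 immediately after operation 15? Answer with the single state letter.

step 1: P0: store L2 := 40  ⟶  MI  (L2)  txn=BusRdX  M[L2]=60
step 2: P0: load  L2  ⟶  MI  (L2)  txn=∅  M[L2]=60
step 3: P0: load  L2  ⟶  MI  (L2)  txn=∅  M[L2]=60
step 4: P0: store L2 := 25  ⟶  MI  (L2)  txn=∅  M[L2]=60
step 5: P0: load  L1  ⟶  EI  (L1)  txn=BusRd  M[L1]=70
step 6: P0: load  L2  ⟶  MI  (L2)  txn=∅  M[L2]=60
step 7: P0: store L0 := 99  ⟶  MI  (L0)  txn=BusRdX  M[L0]=20
step 8: P1: load  L0  ⟶  OS  (L0)  txn=BusRd  M[L0]=20
step 9: P1: load  L0  ⟶  OS  (L0)  txn=∅  M[L0]=20
step 10: P1: store L1 := 7  ⟶  IM  (L1)  txn=BusRdX  M[L1]=70
step 11: P1: load  L1  ⟶  IM  (L1)  txn=∅  M[L1]=70
step 12: P1: store L2 := 56  ⟶  IM  (L2)  txn=BusRdX+Flush  M[L2]=25
step 13: P0: load  L1  ⟶  SO  (L1)  txn=BusRd  M[L1]=70
step 14: P0: store L2 := 62  ⟶  MI  (L2)  txn=BusRdX+Flush  M[L2]=56
step 15: P0: load  L1  ⟶  SO  (L1)  txn=∅  M[L1]=70
step 16: P1: store L0 := 76  ⟶  IM  (L0)  txn=BusUpgr+Flush  M[L0]=99
step 17: P1: load  L1  ⟶  SO  (L1)  txn=∅  M[L1]=70
step 18: P1: store L2 := 16  ⟶  IM  (L2)  txn=BusRdX+Flush  M[L2]=62
step 19: P0: store L2 := 80  ⟶  MI  (L2)  txn=BusRdX+Flush  M[L2]=16
step 20: P0: store L1 := 98  ⟶  MI  (L1)  txn=BusUpgr+Flush  M[L1]=7
step 21: P1: store L2 := 49  ⟶  IM  (L2)  txn=BusRdX+Flush  M[L2]=80
step 22: P0: store L2 := 15  ⟶  MI  (L2)  txn=BusRdX+Flush  M[L2]=49
step 23: P0: load  L2  ⟶  MI  (L2)  txn=∅  M[L2]=49
step 24: P1: load  L0  ⟶  IM  (L0)  txn=∅  M[L0]=99
step 25: P0: load  L2  ⟶  MI  (L2)  txn=∅  M[L2]=49
step 26: P1: store L2 := 55  ⟶  IM  (L2)  txn=BusRdX+Flush  M[L2]=15
step 27: P1: load  L1  ⟶  OS  (L1)  txn=BusRd  M[L1]=7
step 28: P1: load  L2  ⟶  IM  (L2)  txn=∅  M[L2]=15

state = S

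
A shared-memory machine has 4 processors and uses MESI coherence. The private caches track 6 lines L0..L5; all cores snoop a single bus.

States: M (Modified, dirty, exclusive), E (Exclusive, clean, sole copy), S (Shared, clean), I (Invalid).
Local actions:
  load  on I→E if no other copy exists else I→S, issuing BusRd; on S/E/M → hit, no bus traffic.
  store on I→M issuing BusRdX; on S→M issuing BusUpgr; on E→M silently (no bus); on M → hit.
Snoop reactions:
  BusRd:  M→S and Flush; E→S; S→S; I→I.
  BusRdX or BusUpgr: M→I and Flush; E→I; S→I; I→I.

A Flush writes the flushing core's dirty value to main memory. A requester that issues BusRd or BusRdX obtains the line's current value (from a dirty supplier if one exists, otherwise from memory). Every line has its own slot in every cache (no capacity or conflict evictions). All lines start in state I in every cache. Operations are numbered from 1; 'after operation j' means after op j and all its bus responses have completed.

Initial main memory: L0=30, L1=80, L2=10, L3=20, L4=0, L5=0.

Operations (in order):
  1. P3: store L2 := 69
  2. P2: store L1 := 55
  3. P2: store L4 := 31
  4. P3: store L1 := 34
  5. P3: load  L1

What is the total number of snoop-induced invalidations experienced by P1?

invalidations = 0

  op1 P3: store L2 := 69 → I/I/I/M on L2; bus BusRdX; mem=10
  op2 P2: store L1 := 55 → I/I/M/I on L1; bus BusRdX; mem=80
  op3 P2: store L4 := 31 → I/I/M/I on L4; bus BusRdX; mem=0
  op4 P3: store L1 := 34 → I/I/I/M on L1; bus BusRdX Flush; mem=55
  op5 P3: load  L1 → I/I/I/M on L1; bus (none); mem=55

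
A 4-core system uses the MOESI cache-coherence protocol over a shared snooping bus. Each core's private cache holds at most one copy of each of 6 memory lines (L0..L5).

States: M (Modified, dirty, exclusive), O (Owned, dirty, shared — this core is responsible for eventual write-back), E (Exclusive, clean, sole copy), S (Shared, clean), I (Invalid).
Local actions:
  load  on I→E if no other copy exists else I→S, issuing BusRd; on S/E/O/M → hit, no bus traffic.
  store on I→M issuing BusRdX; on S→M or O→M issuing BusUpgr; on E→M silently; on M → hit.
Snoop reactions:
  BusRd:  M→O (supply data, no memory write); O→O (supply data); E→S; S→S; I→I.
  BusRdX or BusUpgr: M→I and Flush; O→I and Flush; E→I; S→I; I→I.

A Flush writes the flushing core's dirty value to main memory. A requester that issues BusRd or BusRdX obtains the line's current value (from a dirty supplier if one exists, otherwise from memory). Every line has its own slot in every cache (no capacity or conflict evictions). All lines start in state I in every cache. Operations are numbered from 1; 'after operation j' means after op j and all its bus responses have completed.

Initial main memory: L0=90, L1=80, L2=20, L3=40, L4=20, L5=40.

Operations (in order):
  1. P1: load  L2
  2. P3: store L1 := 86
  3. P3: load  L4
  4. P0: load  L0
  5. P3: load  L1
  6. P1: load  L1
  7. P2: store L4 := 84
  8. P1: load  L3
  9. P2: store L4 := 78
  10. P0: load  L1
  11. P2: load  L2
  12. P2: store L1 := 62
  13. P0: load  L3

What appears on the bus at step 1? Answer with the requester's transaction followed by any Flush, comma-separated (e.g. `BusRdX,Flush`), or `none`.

1. P1: load  L2  bus=[BusRd]  L2: P0=I P1=E P2=I P3=I  mem[L2]=20
2. P3: store L1 := 86  bus=[BusRdX]  L1: P0=I P1=I P2=I P3=M  mem[L1]=80
3. P3: load  L4  bus=[BusRd]  L4: P0=I P1=I P2=I P3=E  mem[L4]=20
4. P0: load  L0  bus=[BusRd]  L0: P0=E P1=I P2=I P3=I  mem[L0]=90
5. P3: load  L1  bus=[-]  L1: P0=I P1=I P2=I P3=M  mem[L1]=80
6. P1: load  L1  bus=[BusRd]  L1: P0=I P1=S P2=I P3=O  mem[L1]=80
7. P2: store L4 := 84  bus=[BusRdX]  L4: P0=I P1=I P2=M P3=I  mem[L4]=20
8. P1: load  L3  bus=[BusRd]  L3: P0=I P1=E P2=I P3=I  mem[L3]=40
9. P2: store L4 := 78  bus=[-]  L4: P0=I P1=I P2=M P3=I  mem[L4]=20
10. P0: load  L1  bus=[BusRd]  L1: P0=S P1=S P2=I P3=O  mem[L1]=80
11. P2: load  L2  bus=[BusRd]  L2: P0=I P1=S P2=S P3=I  mem[L2]=20
12. P2: store L1 := 62  bus=[BusRdX,Flush]  L1: P0=I P1=I P2=M P3=I  mem[L1]=86
13. P0: load  L3  bus=[BusRd]  L3: P0=S P1=S P2=I P3=I  mem[L3]=40

bus = BusRd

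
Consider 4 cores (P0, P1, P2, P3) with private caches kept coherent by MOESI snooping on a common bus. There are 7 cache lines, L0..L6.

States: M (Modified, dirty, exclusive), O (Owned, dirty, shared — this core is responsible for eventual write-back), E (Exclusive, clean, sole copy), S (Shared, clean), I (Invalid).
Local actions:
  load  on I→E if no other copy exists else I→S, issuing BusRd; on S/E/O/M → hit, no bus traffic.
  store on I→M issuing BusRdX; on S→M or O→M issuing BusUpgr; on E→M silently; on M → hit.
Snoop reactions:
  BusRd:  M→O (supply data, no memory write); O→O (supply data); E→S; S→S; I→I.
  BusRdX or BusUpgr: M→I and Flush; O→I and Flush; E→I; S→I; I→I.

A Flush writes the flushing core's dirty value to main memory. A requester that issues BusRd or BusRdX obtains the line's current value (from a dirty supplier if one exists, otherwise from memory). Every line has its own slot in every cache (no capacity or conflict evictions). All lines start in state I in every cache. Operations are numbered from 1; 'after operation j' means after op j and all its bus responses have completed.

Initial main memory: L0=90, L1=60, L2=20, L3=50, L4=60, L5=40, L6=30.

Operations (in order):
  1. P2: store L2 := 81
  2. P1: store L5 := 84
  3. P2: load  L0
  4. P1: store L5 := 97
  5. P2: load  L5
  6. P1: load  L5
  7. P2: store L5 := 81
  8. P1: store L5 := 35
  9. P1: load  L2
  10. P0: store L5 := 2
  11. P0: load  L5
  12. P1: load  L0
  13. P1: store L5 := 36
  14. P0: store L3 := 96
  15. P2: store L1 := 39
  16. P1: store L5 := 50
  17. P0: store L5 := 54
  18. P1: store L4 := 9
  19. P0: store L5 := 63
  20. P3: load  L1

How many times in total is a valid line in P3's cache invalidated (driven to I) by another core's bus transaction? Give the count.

invalidations = 0

  op1 P2: store L2 := 81 → I/I/M/I on L2; bus BusRdX; mem=20
  op2 P1: store L5 := 84 → I/M/I/I on L5; bus BusRdX; mem=40
  op3 P2: load  L0 → I/I/E/I on L0; bus BusRd; mem=90
  op4 P1: store L5 := 97 → I/M/I/I on L5; bus (none); mem=40
  op5 P2: load  L5 → I/O/S/I on L5; bus BusRd; mem=40
  op6 P1: load  L5 → I/O/S/I on L5; bus (none); mem=40
  op7 P2: store L5 := 81 → I/I/M/I on L5; bus BusUpgr Flush; mem=97
  op8 P1: store L5 := 35 → I/M/I/I on L5; bus BusRdX Flush; mem=81
  op9 P1: load  L2 → I/S/O/I on L2; bus BusRd; mem=20
  op10 P0: store L5 := 2 → M/I/I/I on L5; bus BusRdX Flush; mem=35
  op11 P0: load  L5 → M/I/I/I on L5; bus (none); mem=35
  op12 P1: load  L0 → I/S/S/I on L0; bus BusRd; mem=90
  op13 P1: store L5 := 36 → I/M/I/I on L5; bus BusRdX Flush; mem=2
  op14 P0: store L3 := 96 → M/I/I/I on L3; bus BusRdX; mem=50
  op15 P2: store L1 := 39 → I/I/M/I on L1; bus BusRdX; mem=60
  op16 P1: store L5 := 50 → I/M/I/I on L5; bus (none); mem=2
  op17 P0: store L5 := 54 → M/I/I/I on L5; bus BusRdX Flush; mem=50
  op18 P1: store L4 := 9 → I/M/I/I on L4; bus BusRdX; mem=60
  op19 P0: store L5 := 63 → M/I/I/I on L5; bus (none); mem=50
  op20 P3: load  L1 → I/I/O/S on L1; bus BusRd; mem=60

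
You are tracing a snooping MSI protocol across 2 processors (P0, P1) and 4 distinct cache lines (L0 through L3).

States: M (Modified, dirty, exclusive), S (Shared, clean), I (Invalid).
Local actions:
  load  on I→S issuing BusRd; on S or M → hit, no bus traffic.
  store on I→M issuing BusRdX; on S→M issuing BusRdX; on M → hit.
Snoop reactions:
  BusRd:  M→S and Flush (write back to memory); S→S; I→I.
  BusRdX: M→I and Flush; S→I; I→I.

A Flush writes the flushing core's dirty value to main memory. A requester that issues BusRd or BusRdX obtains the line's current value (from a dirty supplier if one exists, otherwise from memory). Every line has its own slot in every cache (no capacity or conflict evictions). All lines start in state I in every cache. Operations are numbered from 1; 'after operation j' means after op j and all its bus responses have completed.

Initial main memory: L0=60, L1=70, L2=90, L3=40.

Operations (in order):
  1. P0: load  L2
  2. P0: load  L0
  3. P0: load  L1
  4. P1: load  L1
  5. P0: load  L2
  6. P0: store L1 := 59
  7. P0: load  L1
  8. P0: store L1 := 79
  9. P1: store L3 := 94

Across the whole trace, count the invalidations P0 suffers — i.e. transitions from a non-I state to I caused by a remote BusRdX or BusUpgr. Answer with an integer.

[1] P0: load  L2 | P0:S(90), P1:I | bus: BusRd
[2] P0: load  L0 | P0:S(60), P1:I | bus: BusRd
[3] P0: load  L1 | P0:S(70), P1:I | bus: BusRd
[4] P1: load  L1 | P0:S(70), P1:S(70) | bus: BusRd
[5] P0: load  L2 | P0:S(90), P1:I | bus: none
[6] P0: store L1 := 59 | P0:M(59), P1:I | bus: BusRdX
[7] P0: load  L1 | P0:M(59), P1:I | bus: none
[8] P0: store L1 := 79 | P0:M(79), P1:I | bus: none
[9] P1: store L3 := 94 | P0:I, P1:M(94) | bus: BusRdX

invalidations = 0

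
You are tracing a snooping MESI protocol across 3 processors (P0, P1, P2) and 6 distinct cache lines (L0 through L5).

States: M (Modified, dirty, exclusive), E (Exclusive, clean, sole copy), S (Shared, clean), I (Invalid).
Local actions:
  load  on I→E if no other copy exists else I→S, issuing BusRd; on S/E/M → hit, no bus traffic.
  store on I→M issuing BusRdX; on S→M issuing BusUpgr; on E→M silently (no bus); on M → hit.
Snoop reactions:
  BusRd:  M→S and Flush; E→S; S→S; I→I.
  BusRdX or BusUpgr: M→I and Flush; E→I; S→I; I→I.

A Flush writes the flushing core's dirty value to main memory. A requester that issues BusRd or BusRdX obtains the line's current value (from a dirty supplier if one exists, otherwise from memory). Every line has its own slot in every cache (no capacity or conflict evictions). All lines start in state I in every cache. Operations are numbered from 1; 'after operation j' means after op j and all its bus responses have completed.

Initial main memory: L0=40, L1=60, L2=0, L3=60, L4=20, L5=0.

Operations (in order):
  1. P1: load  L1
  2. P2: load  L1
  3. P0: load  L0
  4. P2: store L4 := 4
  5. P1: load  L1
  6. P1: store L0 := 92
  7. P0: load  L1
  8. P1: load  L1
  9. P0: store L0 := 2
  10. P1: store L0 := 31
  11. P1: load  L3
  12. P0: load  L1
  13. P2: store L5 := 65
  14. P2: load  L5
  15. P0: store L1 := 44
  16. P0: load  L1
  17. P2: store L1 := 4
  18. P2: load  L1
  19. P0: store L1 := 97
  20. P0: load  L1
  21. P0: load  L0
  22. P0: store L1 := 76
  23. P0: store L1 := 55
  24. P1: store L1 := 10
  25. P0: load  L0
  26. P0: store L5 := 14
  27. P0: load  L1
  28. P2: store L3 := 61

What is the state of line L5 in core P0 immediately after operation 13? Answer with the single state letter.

1. P1: load  L1  bus=[BusRd]  L1: P0=I P1=E P2=I  mem[L1]=60
2. P2: load  L1  bus=[BusRd]  L1: P0=I P1=S P2=S  mem[L1]=60
3. P0: load  L0  bus=[BusRd]  L0: P0=E P1=I P2=I  mem[L0]=40
4. P2: store L4 := 4  bus=[BusRdX]  L4: P0=I P1=I P2=M  mem[L4]=20
5. P1: load  L1  bus=[-]  L1: P0=I P1=S P2=S  mem[L1]=60
6. P1: store L0 := 92  bus=[BusRdX]  L0: P0=I P1=M P2=I  mem[L0]=40
7. P0: load  L1  bus=[BusRd]  L1: P0=S P1=S P2=S  mem[L1]=60
8. P1: load  L1  bus=[-]  L1: P0=S P1=S P2=S  mem[L1]=60
9. P0: store L0 := 2  bus=[BusRdX,Flush]  L0: P0=M P1=I P2=I  mem[L0]=92
10. P1: store L0 := 31  bus=[BusRdX,Flush]  L0: P0=I P1=M P2=I  mem[L0]=2
11. P1: load  L3  bus=[BusRd]  L3: P0=I P1=E P2=I  mem[L3]=60
12. P0: load  L1  bus=[-]  L1: P0=S P1=S P2=S  mem[L1]=60
13. P2: store L5 := 65  bus=[BusRdX]  L5: P0=I P1=I P2=M  mem[L5]=0
14. P2: load  L5  bus=[-]  L5: P0=I P1=I P2=M  mem[L5]=0
15. P0: store L1 := 44  bus=[BusUpgr]  L1: P0=M P1=I P2=I  mem[L1]=60
16. P0: load  L1  bus=[-]  L1: P0=M P1=I P2=I  mem[L1]=60
17. P2: store L1 := 4  bus=[BusRdX,Flush]  L1: P0=I P1=I P2=M  mem[L1]=44
18. P2: load  L1  bus=[-]  L1: P0=I P1=I P2=M  mem[L1]=44
19. P0: store L1 := 97  bus=[BusRdX,Flush]  L1: P0=M P1=I P2=I  mem[L1]=4
20. P0: load  L1  bus=[-]  L1: P0=M P1=I P2=I  mem[L1]=4
21. P0: load  L0  bus=[BusRd,Flush]  L0: P0=S P1=S P2=I  mem[L0]=31
22. P0: store L1 := 76  bus=[-]  L1: P0=M P1=I P2=I  mem[L1]=4
23. P0: store L1 := 55  bus=[-]  L1: P0=M P1=I P2=I  mem[L1]=4
24. P1: store L1 := 10  bus=[BusRdX,Flush]  L1: P0=I P1=M P2=I  mem[L1]=55
25. P0: load  L0  bus=[-]  L0: P0=S P1=S P2=I  mem[L0]=31
26. P0: store L5 := 14  bus=[BusRdX,Flush]  L5: P0=M P1=I P2=I  mem[L5]=65
27. P0: load  L1  bus=[BusRd,Flush]  L1: P0=S P1=S P2=I  mem[L1]=10
28. P2: store L3 := 61  bus=[BusRdX]  L3: P0=I P1=I P2=M  mem[L3]=60

state = I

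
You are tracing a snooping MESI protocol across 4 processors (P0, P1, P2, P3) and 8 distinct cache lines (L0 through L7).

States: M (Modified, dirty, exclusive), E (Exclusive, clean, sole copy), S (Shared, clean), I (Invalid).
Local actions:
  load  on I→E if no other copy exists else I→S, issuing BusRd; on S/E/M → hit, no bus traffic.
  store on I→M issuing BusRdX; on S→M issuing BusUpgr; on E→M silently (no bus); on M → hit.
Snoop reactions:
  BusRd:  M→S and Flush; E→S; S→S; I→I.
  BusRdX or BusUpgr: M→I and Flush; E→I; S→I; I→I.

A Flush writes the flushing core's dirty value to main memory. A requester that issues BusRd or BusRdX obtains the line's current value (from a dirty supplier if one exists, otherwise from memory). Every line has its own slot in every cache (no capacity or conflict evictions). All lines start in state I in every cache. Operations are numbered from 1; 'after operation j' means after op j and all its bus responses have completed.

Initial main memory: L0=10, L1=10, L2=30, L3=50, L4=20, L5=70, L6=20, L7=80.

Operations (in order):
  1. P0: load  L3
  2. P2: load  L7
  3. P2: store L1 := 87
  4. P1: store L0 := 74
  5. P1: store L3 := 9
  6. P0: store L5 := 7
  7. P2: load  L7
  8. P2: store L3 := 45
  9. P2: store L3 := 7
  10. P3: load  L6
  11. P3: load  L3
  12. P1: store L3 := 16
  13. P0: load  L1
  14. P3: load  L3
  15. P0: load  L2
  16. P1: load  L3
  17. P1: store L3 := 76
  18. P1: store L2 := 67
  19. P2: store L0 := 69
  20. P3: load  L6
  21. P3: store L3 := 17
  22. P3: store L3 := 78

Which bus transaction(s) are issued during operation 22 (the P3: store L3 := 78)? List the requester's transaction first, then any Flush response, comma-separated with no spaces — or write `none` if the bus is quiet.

step 1: P0: load  L3  ⟶  EIII  (L3)  txn=BusRd  M[L3]=50
step 2: P2: load  L7  ⟶  IIEI  (L7)  txn=BusRd  M[L7]=80
step 3: P2: store L1 := 87  ⟶  IIMI  (L1)  txn=BusRdX  M[L1]=10
step 4: P1: store L0 := 74  ⟶  IMII  (L0)  txn=BusRdX  M[L0]=10
step 5: P1: store L3 := 9  ⟶  IMII  (L3)  txn=BusRdX  M[L3]=50
step 6: P0: store L5 := 7  ⟶  MIII  (L5)  txn=BusRdX  M[L5]=70
step 7: P2: load  L7  ⟶  IIEI  (L7)  txn=∅  M[L7]=80
step 8: P2: store L3 := 45  ⟶  IIMI  (L3)  txn=BusRdX+Flush  M[L3]=9
step 9: P2: store L3 := 7  ⟶  IIMI  (L3)  txn=∅  M[L3]=9
step 10: P3: load  L6  ⟶  IIIE  (L6)  txn=BusRd  M[L6]=20
step 11: P3: load  L3  ⟶  IISS  (L3)  txn=BusRd+Flush  M[L3]=7
step 12: P1: store L3 := 16  ⟶  IMII  (L3)  txn=BusRdX  M[L3]=7
step 13: P0: load  L1  ⟶  SISI  (L1)  txn=BusRd+Flush  M[L1]=87
step 14: P3: load  L3  ⟶  ISIS  (L3)  txn=BusRd+Flush  M[L3]=16
step 15: P0: load  L2  ⟶  EIII  (L2)  txn=BusRd  M[L2]=30
step 16: P1: load  L3  ⟶  ISIS  (L3)  txn=∅  M[L3]=16
step 17: P1: store L3 := 76  ⟶  IMII  (L3)  txn=BusUpgr  M[L3]=16
step 18: P1: store L2 := 67  ⟶  IMII  (L2)  txn=BusRdX  M[L2]=30
step 19: P2: store L0 := 69  ⟶  IIMI  (L0)  txn=BusRdX+Flush  M[L0]=74
step 20: P3: load  L6  ⟶  IIIE  (L6)  txn=∅  M[L6]=20
step 21: P3: store L3 := 17  ⟶  IIIM  (L3)  txn=BusRdX+Flush  M[L3]=76
step 22: P3: store L3 := 78  ⟶  IIIM  (L3)  txn=∅  M[L3]=76

bus = none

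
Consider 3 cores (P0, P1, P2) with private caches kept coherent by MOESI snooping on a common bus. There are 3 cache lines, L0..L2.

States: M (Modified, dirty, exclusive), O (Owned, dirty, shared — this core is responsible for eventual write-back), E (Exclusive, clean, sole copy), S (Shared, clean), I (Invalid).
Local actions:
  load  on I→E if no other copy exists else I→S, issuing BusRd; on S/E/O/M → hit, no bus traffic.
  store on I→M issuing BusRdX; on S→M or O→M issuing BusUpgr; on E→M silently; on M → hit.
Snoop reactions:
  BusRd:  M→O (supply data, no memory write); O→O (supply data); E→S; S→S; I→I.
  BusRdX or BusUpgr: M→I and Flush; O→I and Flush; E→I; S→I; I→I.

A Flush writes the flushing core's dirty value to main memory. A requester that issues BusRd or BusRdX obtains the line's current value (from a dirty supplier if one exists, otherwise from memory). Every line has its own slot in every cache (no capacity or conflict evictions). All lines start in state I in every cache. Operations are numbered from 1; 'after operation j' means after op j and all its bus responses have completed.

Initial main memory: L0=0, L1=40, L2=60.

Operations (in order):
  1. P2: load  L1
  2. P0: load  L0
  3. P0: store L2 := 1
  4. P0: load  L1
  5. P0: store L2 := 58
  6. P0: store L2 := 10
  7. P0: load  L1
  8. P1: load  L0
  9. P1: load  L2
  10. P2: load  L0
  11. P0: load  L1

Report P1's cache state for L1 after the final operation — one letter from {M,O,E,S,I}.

step 1: P2: load  L1  ⟶  IIE  (L1)  txn=BusRd  M[L1]=40
step 2: P0: load  L0  ⟶  EII  (L0)  txn=BusRd  M[L0]=0
step 3: P0: store L2 := 1  ⟶  MII  (L2)  txn=BusRdX  M[L2]=60
step 4: P0: load  L1  ⟶  SIS  (L1)  txn=BusRd  M[L1]=40
step 5: P0: store L2 := 58  ⟶  MII  (L2)  txn=∅  M[L2]=60
step 6: P0: store L2 := 10  ⟶  MII  (L2)  txn=∅  M[L2]=60
step 7: P0: load  L1  ⟶  SIS  (L1)  txn=∅  M[L1]=40
step 8: P1: load  L0  ⟶  SSI  (L0)  txn=BusRd  M[L0]=0
step 9: P1: load  L2  ⟶  OSI  (L2)  txn=BusRd  M[L2]=60
step 10: P2: load  L0  ⟶  SSS  (L0)  txn=BusRd  M[L0]=0
step 11: P0: load  L1  ⟶  SIS  (L1)  txn=∅  M[L1]=40

state = I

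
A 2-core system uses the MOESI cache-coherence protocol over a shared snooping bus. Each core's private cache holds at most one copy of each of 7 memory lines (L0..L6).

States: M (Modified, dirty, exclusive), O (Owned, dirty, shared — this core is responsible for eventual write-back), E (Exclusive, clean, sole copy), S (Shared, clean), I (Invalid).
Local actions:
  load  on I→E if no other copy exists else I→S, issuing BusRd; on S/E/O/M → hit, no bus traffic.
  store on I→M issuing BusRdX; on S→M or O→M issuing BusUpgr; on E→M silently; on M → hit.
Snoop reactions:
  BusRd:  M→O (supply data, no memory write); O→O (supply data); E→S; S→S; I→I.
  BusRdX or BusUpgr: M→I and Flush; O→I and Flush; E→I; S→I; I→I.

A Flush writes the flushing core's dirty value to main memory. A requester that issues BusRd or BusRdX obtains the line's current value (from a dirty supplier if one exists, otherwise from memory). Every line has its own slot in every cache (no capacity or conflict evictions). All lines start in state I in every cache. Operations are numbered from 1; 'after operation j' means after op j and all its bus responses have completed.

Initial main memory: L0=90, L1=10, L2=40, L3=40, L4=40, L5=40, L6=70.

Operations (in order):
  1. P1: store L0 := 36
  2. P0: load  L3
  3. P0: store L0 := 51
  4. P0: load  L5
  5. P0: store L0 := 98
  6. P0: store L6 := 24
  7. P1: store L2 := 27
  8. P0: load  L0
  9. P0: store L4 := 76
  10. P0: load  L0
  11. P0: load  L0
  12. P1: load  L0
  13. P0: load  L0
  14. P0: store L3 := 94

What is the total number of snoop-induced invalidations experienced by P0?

invalidations = 0

  op1 P1: store L0 := 36 → I/M on L0; bus BusRdX; mem=90
  op2 P0: load  L3 → E/I on L3; bus BusRd; mem=40
  op3 P0: store L0 := 51 → M/I on L0; bus BusRdX Flush; mem=36
  op4 P0: load  L5 → E/I on L5; bus BusRd; mem=40
  op5 P0: store L0 := 98 → M/I on L0; bus (none); mem=36
  op6 P0: store L6 := 24 → M/I on L6; bus BusRdX; mem=70
  op7 P1: store L2 := 27 → I/M on L2; bus BusRdX; mem=40
  op8 P0: load  L0 → M/I on L0; bus (none); mem=36
  op9 P0: store L4 := 76 → M/I on L4; bus BusRdX; mem=40
  op10 P0: load  L0 → M/I on L0; bus (none); mem=36
  op11 P0: load  L0 → M/I on L0; bus (none); mem=36
  op12 P1: load  L0 → O/S on L0; bus BusRd; mem=36
  op13 P0: load  L0 → O/S on L0; bus (none); mem=36
  op14 P0: store L3 := 94 → M/I on L3; bus (none); mem=40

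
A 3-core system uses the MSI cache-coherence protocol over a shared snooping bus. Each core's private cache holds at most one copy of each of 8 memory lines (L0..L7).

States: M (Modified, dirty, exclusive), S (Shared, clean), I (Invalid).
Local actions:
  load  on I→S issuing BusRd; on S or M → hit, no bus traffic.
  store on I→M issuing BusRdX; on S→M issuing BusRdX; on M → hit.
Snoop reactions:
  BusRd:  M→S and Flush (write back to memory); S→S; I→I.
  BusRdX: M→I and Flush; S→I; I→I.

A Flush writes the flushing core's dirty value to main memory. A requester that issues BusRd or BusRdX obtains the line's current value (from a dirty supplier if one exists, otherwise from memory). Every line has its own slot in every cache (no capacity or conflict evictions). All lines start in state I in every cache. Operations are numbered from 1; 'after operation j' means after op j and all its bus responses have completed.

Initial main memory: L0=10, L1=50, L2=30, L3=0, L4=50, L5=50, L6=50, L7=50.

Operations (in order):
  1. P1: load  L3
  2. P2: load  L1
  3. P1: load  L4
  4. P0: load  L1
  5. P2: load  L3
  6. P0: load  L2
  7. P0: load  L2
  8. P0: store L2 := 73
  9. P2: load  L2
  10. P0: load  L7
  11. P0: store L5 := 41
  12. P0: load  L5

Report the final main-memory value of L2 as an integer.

[1] P1: load  L3 | P0:I, P1:S(0), P2:I | bus: BusRd
[2] P2: load  L1 | P0:I, P1:I, P2:S(50) | bus: BusRd
[3] P1: load  L4 | P0:I, P1:S(50), P2:I | bus: BusRd
[4] P0: load  L1 | P0:S(50), P1:I, P2:S(50) | bus: BusRd
[5] P2: load  L3 | P0:I, P1:S(0), P2:S(0) | bus: BusRd
[6] P0: load  L2 | P0:S(30), P1:I, P2:I | bus: BusRd
[7] P0: load  L2 | P0:S(30), P1:I, P2:I | bus: none
[8] P0: store L2 := 73 | P0:M(73), P1:I, P2:I | bus: BusRdX
[9] P2: load  L2 | P0:S(73), P1:I, P2:S(73) | bus: BusRd,Flush
[10] P0: load  L7 | P0:S(50), P1:I, P2:I | bus: BusRd
[11] P0: store L5 := 41 | P0:M(41), P1:I, P2:I | bus: BusRdX
[12] P0: load  L5 | P0:M(41), P1:I, P2:I | bus: none

memory[L2] = 73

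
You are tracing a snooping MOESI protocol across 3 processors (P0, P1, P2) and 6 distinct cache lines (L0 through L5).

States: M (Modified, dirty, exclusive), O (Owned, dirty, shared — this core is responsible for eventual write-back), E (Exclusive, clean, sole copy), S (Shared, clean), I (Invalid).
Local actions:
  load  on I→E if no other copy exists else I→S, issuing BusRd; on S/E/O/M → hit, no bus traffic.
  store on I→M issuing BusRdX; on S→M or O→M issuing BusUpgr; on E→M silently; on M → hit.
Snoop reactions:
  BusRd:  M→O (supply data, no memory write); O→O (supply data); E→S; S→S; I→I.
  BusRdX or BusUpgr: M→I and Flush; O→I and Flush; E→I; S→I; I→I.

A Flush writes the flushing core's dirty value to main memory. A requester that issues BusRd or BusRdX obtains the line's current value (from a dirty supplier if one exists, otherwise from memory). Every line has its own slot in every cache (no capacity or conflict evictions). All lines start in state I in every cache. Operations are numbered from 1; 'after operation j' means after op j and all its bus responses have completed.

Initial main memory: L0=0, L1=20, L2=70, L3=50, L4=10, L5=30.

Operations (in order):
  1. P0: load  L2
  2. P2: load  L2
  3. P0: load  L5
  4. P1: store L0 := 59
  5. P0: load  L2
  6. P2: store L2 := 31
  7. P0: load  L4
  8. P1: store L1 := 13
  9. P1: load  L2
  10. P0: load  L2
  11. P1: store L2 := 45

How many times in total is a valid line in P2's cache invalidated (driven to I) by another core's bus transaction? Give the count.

invalidations = 1

1. P0: load  L2  bus=[BusRd]  L2: P0=E P1=I P2=I  mem[L2]=70
2. P2: load  L2  bus=[BusRd]  L2: P0=S P1=I P2=S  mem[L2]=70
3. P0: load  L5  bus=[BusRd]  L5: P0=E P1=I P2=I  mem[L5]=30
4. P1: store L0 := 59  bus=[BusRdX]  L0: P0=I P1=M P2=I  mem[L0]=0
5. P0: load  L2  bus=[-]  L2: P0=S P1=I P2=S  mem[L2]=70
6. P2: store L2 := 31  bus=[BusUpgr]  L2: P0=I P1=I P2=M  mem[L2]=70
7. P0: load  L4  bus=[BusRd]  L4: P0=E P1=I P2=I  mem[L4]=10
8. P1: store L1 := 13  bus=[BusRdX]  L1: P0=I P1=M P2=I  mem[L1]=20
9. P1: load  L2  bus=[BusRd]  L2: P0=I P1=S P2=O  mem[L2]=70
10. P0: load  L2  bus=[BusRd]  L2: P0=S P1=S P2=O  mem[L2]=70
11. P1: store L2 := 45  bus=[BusUpgr,Flush]  L2: P0=I P1=M P2=I  mem[L2]=31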